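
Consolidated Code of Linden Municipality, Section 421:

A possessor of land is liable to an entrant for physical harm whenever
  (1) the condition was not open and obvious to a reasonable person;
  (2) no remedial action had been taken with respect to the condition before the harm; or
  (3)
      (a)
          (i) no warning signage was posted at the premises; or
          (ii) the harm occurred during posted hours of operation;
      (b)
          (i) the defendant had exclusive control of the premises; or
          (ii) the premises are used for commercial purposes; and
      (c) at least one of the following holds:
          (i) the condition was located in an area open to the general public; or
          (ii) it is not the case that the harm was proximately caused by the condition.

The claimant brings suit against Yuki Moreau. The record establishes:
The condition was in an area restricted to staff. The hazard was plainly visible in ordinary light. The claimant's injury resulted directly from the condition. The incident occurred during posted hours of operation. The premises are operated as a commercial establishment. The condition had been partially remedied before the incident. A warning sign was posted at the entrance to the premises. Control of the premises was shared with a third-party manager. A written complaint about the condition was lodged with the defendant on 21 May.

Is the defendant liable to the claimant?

No — not liable.

(1) not open/obvious — not met.
(2) no remedial action — not met.
(i) no signage posted — fails.
(ii) during posted hours — satisfied.
(a): F OR T → true.
(i) exclusive control — fails.
(ii) commercial use — satisfied.
(b): F OR T → true.
(i) public area — not satisfied.
(ii) not (proximate cause) — not satisfied.
(c) = F OR F = false.
(3) = T AND T AND F = false.
Overall: F OR F OR F → false.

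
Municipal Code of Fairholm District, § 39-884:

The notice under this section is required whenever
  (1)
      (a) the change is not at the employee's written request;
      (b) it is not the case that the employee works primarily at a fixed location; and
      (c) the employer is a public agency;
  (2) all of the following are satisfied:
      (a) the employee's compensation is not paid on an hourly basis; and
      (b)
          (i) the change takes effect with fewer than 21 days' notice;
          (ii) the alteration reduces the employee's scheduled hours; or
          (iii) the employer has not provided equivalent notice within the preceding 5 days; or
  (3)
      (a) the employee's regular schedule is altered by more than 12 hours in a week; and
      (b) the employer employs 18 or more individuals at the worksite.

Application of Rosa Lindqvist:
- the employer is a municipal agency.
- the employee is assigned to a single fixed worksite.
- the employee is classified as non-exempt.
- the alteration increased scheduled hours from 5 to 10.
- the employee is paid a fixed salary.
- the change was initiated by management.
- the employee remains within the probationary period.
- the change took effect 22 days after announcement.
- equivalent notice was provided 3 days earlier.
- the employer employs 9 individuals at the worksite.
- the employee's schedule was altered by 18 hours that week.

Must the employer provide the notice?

No — not required.

(a) not employee-requested — met.
(b) not (fixed location) — fails.
(c) public agency — holds.
(1) = T AND F AND T = false.
(a) not (hourly-paid) — met.
(i) < 21 days' notice — not met.
(ii) hours reduced — not met.
(iii) no recent notice — fails.
So (b) is not satisfied (F OR F OR F).
(2) = T AND F = false.
(a) schedule shift > 12h — holds.
(b) ≥ 18 at site — not met.
(3) = T AND F = false.
Overall: F OR F OR F → false.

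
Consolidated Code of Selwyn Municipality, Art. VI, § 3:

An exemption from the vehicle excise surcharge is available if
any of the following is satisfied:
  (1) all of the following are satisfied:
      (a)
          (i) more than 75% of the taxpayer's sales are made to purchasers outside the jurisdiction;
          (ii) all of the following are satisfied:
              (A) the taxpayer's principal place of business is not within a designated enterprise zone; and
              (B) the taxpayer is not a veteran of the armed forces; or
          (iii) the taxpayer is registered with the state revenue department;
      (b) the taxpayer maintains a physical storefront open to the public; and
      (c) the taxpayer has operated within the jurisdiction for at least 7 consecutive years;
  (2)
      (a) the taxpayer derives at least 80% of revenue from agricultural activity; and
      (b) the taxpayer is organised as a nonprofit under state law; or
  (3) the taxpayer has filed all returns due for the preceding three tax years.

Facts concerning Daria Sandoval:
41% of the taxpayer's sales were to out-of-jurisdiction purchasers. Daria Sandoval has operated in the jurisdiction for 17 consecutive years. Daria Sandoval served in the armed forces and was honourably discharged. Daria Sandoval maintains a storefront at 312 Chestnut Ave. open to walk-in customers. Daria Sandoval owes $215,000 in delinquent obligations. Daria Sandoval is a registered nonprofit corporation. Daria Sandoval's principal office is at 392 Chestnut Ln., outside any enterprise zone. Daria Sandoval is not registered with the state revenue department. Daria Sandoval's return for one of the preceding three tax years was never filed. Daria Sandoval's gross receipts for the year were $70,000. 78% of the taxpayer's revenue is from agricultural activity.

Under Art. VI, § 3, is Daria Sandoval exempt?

No — not exempt.

(i) >75% out-of-jur. sales — not satisfied.
(A) not (in enterprise zone) — satisfied.
(B) not (veteran) — not satisfied.
So (ii) is not satisfied (T AND F).
(iii) state-registered — fails.
(a) = F OR F OR F = false.
(b) has storefront — holds.
(c) ≥ 7 yrs in jurisdiction — holds.
So (1) is not satisfied (F AND T AND T).
(a) ≥80% agricultural — not satisfied.
(b) nonprofit — met.
(2): F AND T → false.
(3) returns current — fails.
Overall = F OR F OR F = false.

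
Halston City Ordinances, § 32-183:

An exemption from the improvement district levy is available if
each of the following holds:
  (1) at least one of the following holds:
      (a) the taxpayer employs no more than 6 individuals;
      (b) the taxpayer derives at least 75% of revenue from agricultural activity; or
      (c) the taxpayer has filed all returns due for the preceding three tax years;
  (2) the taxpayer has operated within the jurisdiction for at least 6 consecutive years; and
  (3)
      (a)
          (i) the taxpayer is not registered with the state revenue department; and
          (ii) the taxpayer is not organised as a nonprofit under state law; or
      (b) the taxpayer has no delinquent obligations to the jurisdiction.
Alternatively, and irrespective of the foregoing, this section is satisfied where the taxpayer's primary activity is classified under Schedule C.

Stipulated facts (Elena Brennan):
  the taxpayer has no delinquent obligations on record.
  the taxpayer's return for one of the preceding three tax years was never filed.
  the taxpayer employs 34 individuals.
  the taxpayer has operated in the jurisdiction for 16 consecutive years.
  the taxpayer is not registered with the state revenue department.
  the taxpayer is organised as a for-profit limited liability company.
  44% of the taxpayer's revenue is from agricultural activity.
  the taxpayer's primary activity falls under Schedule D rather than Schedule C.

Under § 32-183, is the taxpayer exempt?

(a) ≤ 6 employees — not satisfied.
(b) ≥75% agricultural — fails.
(c) returns current — fails.
(1) = F OR F OR F = false.
(2) ≥ 6 yrs in jurisdiction — satisfied.
(i) not (state-registered) — met.
(ii) not (nonprofit) — met.
So (a) is satisfied (T AND T).
(b) no delinquency — satisfied.
So (3) is satisfied (T OR T).
Overall: F AND T AND T → false.
Exception (Schedule C activity) — not satisfied.
Result: main false OR exception false → false.

No — not exempt.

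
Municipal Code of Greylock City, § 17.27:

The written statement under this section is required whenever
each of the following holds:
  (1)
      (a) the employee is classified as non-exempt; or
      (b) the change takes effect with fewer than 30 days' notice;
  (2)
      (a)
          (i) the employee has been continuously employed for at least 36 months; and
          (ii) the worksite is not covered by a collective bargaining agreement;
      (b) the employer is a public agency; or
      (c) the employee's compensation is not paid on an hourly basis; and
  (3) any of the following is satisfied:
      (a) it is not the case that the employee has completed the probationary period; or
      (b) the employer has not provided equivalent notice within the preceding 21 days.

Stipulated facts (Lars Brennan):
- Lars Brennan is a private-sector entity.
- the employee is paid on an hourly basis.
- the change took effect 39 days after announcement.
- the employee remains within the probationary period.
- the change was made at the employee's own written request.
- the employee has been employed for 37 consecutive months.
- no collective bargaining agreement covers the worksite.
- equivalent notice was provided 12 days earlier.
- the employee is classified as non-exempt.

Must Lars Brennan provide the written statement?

Yes — required.

(a) non-exempt — holds.
(b) < 30 days' notice — fails.
So (1) is satisfied (T OR F).
(i) tenure ≥ 36 mo. — holds.
(ii) no CBA — met.
(a): T AND T → true.
(b) public agency — not satisfied.
(c) not (hourly-paid) — not met.
(2): T OR F OR F → true.
(a) not (past probation) — met.
(b) no recent notice — fails.
(3): T OR F → true.
Overall: T AND T AND T → true.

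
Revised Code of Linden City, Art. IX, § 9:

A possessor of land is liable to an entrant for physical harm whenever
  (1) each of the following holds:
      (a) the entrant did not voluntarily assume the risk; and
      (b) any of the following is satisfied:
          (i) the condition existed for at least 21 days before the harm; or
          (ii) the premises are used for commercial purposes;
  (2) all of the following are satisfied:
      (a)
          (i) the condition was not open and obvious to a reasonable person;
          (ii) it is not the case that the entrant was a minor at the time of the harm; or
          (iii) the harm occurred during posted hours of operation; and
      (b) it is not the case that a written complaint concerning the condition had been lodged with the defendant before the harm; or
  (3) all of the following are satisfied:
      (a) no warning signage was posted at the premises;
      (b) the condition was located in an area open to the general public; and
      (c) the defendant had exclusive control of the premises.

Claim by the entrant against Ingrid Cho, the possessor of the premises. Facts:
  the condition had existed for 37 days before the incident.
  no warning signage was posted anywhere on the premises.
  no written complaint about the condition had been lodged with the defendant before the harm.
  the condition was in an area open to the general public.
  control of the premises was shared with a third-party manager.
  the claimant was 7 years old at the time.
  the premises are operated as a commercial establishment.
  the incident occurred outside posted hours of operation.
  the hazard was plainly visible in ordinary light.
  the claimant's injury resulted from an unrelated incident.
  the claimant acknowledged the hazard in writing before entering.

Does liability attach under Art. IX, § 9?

(a) no assumed risk — not satisfied.
(i) condition ≥21 days old — met.
(ii) commercial use — met.
(b) = T OR T = true.
(1): F AND T → false.
(i) not open/obvious — not satisfied.
(ii) not (entrant a minor) — not met.
(iii) during posted hours — fails.
(a): F OR F OR F → false.
(b) not (complaint lodged) — holds.
So (2) is not satisfied (F AND T).
(a) no signage posted — satisfied.
(b) public area — satisfied.
(c) exclusive control — not satisfied.
(3): T AND T AND F → false.
Overall = F OR F OR F = false.

No — not liable.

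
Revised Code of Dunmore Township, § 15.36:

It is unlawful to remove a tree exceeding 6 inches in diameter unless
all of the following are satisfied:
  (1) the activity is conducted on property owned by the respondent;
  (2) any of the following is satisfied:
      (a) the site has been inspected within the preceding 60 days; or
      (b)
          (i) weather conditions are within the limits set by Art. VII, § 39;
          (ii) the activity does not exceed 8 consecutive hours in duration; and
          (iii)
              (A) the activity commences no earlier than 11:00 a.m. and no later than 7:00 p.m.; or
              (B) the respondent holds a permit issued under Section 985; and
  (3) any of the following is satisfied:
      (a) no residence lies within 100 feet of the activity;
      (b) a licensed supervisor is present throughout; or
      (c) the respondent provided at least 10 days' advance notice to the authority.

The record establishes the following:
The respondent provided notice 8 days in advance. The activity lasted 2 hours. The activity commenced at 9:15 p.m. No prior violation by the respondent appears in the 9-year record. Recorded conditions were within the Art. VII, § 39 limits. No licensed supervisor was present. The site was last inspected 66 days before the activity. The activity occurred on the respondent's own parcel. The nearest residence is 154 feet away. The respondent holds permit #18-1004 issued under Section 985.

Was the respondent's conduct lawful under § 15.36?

Yes — lawful.

(1) own property — met.
(a) site inspected — not met.
(i) weather ok — satisfied.
(ii) ≤ 8 hrs duration — satisfied.
(A) start within hours — fails.
(B) holds permit — holds.
(iii) = F OR T = true.
(b) = T AND T AND T = true.
So (2) is satisfied (F OR T).
(a) no residence in 100 ft — holds.
(b) supervisor present — not satisfied.
(c) ≥10 days' notice — not met.
(3): T OR F OR F → true.
Overall = T AND T AND T = true.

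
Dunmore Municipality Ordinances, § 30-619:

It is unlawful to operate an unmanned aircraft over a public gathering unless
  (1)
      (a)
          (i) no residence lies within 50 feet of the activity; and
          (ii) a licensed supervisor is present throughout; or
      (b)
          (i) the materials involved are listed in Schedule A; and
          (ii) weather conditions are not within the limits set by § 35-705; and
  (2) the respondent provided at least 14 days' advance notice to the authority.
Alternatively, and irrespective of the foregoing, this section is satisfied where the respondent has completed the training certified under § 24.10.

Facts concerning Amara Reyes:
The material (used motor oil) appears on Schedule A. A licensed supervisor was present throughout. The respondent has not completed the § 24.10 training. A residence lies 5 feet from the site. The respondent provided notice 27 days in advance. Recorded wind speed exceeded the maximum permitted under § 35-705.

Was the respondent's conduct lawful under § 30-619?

(i) no residence in 50 ft — fails.
(ii) supervisor present — satisfied.
(a) = F AND T = false.
(i) Schedule A material — satisfied.
(ii) not (weather ok) — holds.
So (b) is satisfied (T AND T).
(1): F OR T → true.
(2) ≥14 days' notice — met.
Overall = T AND T = true.
Exception (training certified) — not satisfied.
Result: main true OR exception false → true.

Yes — lawful.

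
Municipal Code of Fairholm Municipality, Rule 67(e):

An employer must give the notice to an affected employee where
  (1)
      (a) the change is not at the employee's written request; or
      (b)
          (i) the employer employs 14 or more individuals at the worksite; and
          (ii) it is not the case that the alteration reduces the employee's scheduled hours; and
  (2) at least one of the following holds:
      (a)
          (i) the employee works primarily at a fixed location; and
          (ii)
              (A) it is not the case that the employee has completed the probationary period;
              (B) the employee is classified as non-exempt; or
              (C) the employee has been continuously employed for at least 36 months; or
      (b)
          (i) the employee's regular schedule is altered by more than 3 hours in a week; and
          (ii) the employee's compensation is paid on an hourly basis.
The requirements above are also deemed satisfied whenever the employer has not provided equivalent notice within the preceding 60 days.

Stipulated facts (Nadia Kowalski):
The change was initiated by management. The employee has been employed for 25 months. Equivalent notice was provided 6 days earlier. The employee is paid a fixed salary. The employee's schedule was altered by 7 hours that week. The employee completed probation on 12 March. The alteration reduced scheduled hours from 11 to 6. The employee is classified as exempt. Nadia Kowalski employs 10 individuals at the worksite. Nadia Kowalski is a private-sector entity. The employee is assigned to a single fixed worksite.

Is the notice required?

No — not required.

(a) not employee-requested — satisfied.
(i) ≥ 14 at site — not met.
(ii) not (hours reduced) — not met.
So (b) is not satisfied (F AND F).
(1): T OR F → true.
(i) fixed location — met.
(A) not (past probation) — not satisfied.
(B) non-exempt — not satisfied.
(C) tenure ≥ 36 mo. — fails.
(ii): F OR F OR F → false.
(a): T AND F → false.
(i) schedule shift > 3h — holds.
(ii) hourly-paid — fails.
(b) = T AND F = false.
(2) = F OR F = false.
Overall = T AND F = false.
Exception (no recent notice) — not satisfied.
Result: main false OR exception false → false.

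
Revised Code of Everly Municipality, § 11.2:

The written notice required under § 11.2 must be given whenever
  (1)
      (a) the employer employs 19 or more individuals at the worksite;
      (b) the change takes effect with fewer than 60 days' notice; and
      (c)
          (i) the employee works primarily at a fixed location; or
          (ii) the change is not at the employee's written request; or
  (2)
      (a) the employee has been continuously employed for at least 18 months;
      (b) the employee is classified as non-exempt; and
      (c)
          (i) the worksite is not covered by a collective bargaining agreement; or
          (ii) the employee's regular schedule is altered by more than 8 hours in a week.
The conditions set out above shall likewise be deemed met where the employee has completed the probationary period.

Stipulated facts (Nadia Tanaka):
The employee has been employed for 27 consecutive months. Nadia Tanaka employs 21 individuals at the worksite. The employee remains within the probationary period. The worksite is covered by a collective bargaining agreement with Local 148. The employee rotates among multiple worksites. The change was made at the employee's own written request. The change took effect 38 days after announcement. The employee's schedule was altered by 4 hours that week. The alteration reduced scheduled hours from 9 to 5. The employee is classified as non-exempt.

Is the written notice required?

No — not required.

(a) ≥ 19 at site — met.
(b) < 60 days' notice — met.
(i) fixed location — fails.
(ii) not employee-requested — not satisfied.
So (c) is not satisfied (F OR F).
(1): T AND T AND F → false.
(a) tenure ≥ 18 mo. — holds.
(b) non-exempt — holds.
(i) no CBA — not met.
(ii) schedule shift > 8h — not satisfied.
So (c) is not satisfied (F OR F).
So (2) is not satisfied (T AND T AND F).
Overall = F OR F = false.
Exception (past probation) — not satisfied.
Result: main false OR exception false → false.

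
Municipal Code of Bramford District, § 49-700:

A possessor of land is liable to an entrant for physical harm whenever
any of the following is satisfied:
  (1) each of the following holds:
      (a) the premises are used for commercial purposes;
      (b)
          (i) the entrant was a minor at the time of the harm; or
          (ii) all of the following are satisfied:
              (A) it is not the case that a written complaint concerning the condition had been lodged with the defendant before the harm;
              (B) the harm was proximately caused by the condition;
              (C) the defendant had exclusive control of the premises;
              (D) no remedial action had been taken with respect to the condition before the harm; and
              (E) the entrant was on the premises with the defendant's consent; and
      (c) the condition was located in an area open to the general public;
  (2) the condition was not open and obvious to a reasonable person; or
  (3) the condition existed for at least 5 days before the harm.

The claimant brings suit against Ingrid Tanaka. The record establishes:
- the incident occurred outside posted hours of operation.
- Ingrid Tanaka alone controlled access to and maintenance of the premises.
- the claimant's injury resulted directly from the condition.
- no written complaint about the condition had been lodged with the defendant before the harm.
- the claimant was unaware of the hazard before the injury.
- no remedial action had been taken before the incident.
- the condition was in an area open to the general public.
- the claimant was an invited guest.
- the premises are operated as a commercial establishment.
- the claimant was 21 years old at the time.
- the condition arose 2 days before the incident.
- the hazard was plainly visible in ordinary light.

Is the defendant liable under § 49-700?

Yes — liable.

(a) commercial use — met.
(i) entrant a minor — not satisfied.
(A) not (complaint lodged) — satisfied.
(B) proximate cause — met.
(C) exclusive control — met.
(D) no remedial action — satisfied.
(E) consent to enter — satisfied.
(ii): T AND T AND T AND T AND T → true.
(b) = F OR T = true.
(c) public area — holds.
So (1) is satisfied (T AND T AND T).
(2) not open/obvious — not satisfied.
(3) condition ≥5 days old — fails.
So Overall is satisfied (T OR F OR F).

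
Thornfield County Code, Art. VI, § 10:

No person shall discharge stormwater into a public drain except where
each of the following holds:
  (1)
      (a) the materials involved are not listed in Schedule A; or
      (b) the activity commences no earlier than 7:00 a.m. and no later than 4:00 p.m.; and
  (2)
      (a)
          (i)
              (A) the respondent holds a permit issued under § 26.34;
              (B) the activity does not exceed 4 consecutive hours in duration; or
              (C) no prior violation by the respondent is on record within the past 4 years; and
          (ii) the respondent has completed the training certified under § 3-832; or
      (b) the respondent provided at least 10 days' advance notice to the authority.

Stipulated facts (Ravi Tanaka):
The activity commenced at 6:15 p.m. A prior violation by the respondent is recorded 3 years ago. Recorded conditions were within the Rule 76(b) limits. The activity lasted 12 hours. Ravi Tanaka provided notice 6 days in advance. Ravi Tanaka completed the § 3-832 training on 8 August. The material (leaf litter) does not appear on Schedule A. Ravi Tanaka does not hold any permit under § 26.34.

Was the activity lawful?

(a) not (Schedule A material) — met.
(b) start within hours — fails.
(1): T OR F → true.
(A) holds permit — not satisfied.
(B) ≤ 4 hrs duration — fails.
(C) no prior violation — not satisfied.
(i) = F OR F OR F = false.
(ii) training certified — holds.
(a) = F AND T = false.
(b) ≥10 days' notice — fails.
(2) = F OR F = false.
Overall: T AND F → false.

No — unlawful.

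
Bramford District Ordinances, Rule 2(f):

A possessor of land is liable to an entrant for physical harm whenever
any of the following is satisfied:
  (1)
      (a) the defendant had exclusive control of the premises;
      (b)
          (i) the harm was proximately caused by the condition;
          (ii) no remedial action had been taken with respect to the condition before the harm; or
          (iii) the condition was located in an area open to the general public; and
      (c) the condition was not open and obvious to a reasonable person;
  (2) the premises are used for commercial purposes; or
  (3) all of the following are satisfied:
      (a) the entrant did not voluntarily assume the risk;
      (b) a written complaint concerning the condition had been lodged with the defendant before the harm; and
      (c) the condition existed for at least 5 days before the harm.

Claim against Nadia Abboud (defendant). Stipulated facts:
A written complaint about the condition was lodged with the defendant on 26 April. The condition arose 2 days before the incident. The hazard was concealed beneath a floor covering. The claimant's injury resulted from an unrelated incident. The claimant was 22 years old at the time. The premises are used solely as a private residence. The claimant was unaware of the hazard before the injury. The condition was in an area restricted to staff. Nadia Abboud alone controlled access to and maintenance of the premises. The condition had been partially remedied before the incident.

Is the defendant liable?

(a) exclusive control — met.
(i) proximate cause — not met.
(ii) no remedial action — not met.
(iii) public area — fails.
So (b) is not satisfied (F OR F OR F).
(c) not open/obvious — holds.
So (1) is not satisfied (T AND F AND T).
(2) commercial use — fails.
(a) no assumed risk — holds.
(b) complaint lodged — met.
(c) condition ≥5 days old — fails.
So (3) is not satisfied (T AND T AND F).
Overall = F OR F OR F = false.

No — not liable.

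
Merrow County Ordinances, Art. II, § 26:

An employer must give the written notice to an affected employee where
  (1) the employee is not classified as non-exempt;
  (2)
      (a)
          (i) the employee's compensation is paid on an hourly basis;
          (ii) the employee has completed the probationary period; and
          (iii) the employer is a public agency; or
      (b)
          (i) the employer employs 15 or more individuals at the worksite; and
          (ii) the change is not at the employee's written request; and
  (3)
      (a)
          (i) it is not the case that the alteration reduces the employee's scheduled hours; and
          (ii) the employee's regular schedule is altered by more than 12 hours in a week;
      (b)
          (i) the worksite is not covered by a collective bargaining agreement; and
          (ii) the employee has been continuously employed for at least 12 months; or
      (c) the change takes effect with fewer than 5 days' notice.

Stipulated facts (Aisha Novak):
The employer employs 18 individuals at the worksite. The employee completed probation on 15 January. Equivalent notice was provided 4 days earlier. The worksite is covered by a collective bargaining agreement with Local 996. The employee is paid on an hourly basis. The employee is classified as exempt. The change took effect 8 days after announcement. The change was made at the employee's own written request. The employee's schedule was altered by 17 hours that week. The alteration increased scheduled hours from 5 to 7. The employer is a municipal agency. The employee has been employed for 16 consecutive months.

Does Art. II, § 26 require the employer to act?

(1) not (non-exempt) — met.
(i) hourly-paid — met.
(ii) past probation — holds.
(iii) public agency — met.
(a) = T AND T AND T = true.
(i) ≥ 15 at site — holds.
(ii) not employee-requested — not satisfied.
(b): T AND F → false.
So (2) is satisfied (T OR F).
(i) not (hours reduced) — met.
(ii) schedule shift > 12h — satisfied.
(a) = T AND T = true.
(i) no CBA — fails.
(ii) tenure ≥ 12 mo. — satisfied.
So (b) is not satisfied (F AND T).
(c) < 5 days' notice — not met.
(3): T OR F OR F → true.
Overall = T AND T AND T = true.

Yes — required.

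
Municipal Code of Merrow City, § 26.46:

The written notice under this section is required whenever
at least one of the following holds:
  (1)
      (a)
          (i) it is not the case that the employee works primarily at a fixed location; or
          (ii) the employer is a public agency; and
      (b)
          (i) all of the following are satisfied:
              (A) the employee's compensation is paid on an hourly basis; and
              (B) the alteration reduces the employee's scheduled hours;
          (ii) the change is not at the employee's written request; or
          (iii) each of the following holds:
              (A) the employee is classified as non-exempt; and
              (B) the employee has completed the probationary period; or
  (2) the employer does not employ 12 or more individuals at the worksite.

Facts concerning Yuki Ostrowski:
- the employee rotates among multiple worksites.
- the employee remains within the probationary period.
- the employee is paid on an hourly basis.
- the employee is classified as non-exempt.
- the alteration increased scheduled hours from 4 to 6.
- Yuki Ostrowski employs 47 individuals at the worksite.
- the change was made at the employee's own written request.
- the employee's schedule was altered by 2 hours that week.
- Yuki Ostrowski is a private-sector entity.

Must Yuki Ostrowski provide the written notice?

No — not required.

(i) not (fixed location) — met.
(ii) public agency — not met.
(a): T OR F → true.
(A) hourly-paid — holds.
(B) hours reduced — fails.
(i) = T AND F = false.
(ii) not employee-requested — fails.
(A) non-exempt — satisfied.
(B) past probation — fails.
(iii) = T AND F = false.
So (b) is not satisfied (F OR F OR F).
(1): T AND F → false.
(2) not (≥ 12 at site) — fails.
Overall: F OR F → false.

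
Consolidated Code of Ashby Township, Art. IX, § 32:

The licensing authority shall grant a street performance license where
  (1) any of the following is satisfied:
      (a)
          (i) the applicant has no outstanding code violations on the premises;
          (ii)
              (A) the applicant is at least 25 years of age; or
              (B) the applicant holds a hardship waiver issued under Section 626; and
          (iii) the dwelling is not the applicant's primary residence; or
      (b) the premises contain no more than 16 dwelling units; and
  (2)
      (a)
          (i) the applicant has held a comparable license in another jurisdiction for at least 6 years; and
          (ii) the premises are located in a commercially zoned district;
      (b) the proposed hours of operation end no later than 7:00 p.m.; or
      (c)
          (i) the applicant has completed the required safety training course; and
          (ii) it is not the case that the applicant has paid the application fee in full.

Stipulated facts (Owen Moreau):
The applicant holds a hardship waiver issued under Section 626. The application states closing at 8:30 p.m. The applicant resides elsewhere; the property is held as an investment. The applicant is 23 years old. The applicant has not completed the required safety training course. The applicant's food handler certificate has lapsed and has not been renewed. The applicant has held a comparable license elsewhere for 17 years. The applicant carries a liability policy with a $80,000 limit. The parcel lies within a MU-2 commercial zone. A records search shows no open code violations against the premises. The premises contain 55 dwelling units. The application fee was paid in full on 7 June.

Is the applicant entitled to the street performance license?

Yes — granted.

(i) no code violations — met.
(A) age ≥ 25 — not met.
(B) hardship waiver — met.
(ii) = F OR T = true.
(iii) not (primary residence) — met.
(a) = T AND T AND T = true.
(b) ≤ 16 units — fails.
So (1) is satisfied (T OR F).
(i) prior license ≥ 6 yr — met.
(ii) commercially zoned — met.
So (a) is satisfied (T AND T).
(b) closes by 7 p.m. — not satisfied.
(i) safety training — not satisfied.
(ii) not (fee paid) — not satisfied.
(c) = F AND F = false.
(2) = T OR F OR F = true.
Overall: T AND T → true.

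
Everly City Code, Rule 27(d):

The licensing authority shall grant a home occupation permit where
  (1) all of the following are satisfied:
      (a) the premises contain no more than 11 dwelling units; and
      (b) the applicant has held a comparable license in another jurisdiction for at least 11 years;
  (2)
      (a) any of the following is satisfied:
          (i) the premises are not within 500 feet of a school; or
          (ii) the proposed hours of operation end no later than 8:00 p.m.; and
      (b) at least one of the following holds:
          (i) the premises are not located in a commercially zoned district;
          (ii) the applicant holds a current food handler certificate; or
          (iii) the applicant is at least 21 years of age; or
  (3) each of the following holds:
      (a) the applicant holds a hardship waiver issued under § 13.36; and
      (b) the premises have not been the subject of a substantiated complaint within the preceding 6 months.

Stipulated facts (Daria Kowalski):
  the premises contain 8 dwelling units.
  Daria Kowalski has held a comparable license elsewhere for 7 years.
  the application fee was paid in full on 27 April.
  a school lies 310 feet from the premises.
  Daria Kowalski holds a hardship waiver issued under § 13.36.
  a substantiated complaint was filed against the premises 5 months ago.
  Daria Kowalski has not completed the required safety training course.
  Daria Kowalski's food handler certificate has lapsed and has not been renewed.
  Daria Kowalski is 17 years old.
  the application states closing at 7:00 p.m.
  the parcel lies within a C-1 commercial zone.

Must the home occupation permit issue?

No — denied.

(a) ≤ 11 units — met.
(b) prior license ≥ 11 yr — not met.
So (1) is not satisfied (T AND F).
(i) ≥500 ft from school — not met.
(ii) closes by 8 p.m. — holds.
(a) = F OR T = true.
(i) not (commercially zoned) — not met.
(ii) food handler cert. — not met.
(iii) age ≥ 21 — not satisfied.
(b): F OR F OR F → false.
(2): T AND F → false.
(a) hardship waiver — satisfied.
(b) no complaint in 6 mo. — not met.
(3) = T AND F = false.
So Overall is not satisfied (F OR F OR F).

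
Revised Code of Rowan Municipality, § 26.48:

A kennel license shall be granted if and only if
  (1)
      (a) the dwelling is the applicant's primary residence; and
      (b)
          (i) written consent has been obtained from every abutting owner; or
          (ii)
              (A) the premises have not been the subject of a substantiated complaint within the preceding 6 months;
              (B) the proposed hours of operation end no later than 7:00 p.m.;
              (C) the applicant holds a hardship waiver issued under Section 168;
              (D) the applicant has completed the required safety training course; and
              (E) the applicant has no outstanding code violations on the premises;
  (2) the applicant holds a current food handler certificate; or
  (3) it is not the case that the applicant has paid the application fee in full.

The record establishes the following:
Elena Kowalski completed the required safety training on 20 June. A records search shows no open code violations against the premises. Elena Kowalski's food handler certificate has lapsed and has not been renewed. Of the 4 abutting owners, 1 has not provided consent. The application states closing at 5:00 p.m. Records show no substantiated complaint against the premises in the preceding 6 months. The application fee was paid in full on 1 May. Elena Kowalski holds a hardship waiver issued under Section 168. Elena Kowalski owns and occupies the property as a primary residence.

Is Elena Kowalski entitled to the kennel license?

Yes — granted.

(a) primary residence — met.
(i) all abutters consent — fails.
(A) no complaint in 6 mo. — holds.
(B) closes by 7 p.m. — met.
(C) hardship waiver — met.
(D) safety training — holds.
(E) no code violations — met.
(ii): T AND T AND T AND T AND T → true.
So (b) is satisfied (F OR T).
(1): T AND T → true.
(2) food handler cert. — not satisfied.
(3) not (fee paid) — fails.
So Overall is satisfied (T OR F OR F).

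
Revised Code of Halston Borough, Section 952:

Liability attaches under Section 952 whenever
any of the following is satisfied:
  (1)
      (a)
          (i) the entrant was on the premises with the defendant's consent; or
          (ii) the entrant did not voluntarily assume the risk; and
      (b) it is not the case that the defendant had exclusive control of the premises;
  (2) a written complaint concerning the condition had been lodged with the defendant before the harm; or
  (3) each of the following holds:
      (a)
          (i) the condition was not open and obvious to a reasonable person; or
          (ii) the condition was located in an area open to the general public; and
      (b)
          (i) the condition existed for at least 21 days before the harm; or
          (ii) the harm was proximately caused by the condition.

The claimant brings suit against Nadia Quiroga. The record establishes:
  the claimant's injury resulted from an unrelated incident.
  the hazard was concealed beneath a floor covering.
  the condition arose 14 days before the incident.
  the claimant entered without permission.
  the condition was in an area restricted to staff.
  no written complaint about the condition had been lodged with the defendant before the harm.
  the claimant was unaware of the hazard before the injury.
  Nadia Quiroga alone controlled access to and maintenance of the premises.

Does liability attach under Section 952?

(i) consent to enter — not met.
(ii) no assumed risk — holds.
So (a) is satisfied (F OR T).
(b) not (exclusive control) — not met.
So (1) is not satisfied (T AND F).
(2) complaint lodged — fails.
(i) not open/obvious — satisfied.
(ii) public area — fails.
(a) = T OR F = true.
(i) condition ≥21 days old — not satisfied.
(ii) proximate cause — fails.
So (b) is not satisfied (F OR F).
(3): T AND F → false.
Overall: F OR F OR F → false.

No — not liable.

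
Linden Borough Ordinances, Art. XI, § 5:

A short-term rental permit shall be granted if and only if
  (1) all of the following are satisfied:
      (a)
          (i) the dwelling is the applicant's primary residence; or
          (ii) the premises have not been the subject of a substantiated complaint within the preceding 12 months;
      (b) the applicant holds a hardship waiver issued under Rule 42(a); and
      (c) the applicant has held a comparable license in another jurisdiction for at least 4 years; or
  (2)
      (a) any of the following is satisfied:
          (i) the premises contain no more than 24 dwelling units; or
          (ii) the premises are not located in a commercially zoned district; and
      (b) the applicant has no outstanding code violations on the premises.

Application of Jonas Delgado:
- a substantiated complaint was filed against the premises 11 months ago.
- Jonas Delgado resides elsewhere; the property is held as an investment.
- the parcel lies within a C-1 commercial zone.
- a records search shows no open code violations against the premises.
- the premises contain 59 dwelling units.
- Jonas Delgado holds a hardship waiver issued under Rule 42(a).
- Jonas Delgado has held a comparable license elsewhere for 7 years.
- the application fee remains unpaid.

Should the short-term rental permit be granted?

No — denied.

(i) primary residence — not satisfied.
(ii) no complaint in 12 mo. — fails.
(a): F OR F → false.
(b) hardship waiver — holds.
(c) prior license ≥ 4 yr — holds.
(1) = F AND T AND T = false.
(i) ≤ 24 units — fails.
(ii) not (commercially zoned) — not satisfied.
(a): F OR F → false.
(b) no code violations — holds.
(2): F AND T → false.
Overall: F OR F → false.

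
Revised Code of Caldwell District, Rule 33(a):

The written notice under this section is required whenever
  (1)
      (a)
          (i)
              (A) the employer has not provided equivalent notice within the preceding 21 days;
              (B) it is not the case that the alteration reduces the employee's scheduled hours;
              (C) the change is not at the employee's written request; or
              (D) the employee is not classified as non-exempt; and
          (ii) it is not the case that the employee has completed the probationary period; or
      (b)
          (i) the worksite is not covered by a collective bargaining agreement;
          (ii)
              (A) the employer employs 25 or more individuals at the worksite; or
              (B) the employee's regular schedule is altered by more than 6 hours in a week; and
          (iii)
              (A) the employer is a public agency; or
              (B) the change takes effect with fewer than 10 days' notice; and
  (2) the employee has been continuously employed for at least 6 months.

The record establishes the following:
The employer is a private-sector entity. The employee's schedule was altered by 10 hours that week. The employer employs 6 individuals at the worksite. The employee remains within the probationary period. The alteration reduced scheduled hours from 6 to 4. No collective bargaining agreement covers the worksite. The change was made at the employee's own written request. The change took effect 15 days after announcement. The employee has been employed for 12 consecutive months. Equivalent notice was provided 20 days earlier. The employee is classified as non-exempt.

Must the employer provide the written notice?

No — not required.

(A) no recent notice — not met.
(B) not (hours reduced) — not met.
(C) not employee-requested — not met.
(D) not (non-exempt) — not met.
(i) = F OR F OR F OR F = false.
(ii) not (past probation) — met.
(a): F AND T → false.
(i) no CBA — satisfied.
(A) ≥ 25 at site — not met.
(B) schedule shift > 6h — satisfied.
(ii): F OR T → true.
(A) public agency — not satisfied.
(B) < 10 days' notice — not satisfied.
(iii): F OR F → false.
So (b) is not satisfied (T AND T AND F).
(1): F OR F → false.
(2) tenure ≥ 6 mo. — satisfied.
Overall = F AND T = false.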